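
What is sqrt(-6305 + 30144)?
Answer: sqrt(23839) ≈ 154.40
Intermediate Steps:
sqrt(-6305 + 30144) = sqrt(23839)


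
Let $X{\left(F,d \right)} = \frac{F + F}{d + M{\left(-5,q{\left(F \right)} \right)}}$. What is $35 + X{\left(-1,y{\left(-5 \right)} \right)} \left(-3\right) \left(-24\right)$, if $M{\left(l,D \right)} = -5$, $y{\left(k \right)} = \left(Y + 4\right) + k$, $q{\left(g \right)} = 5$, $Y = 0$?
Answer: $59$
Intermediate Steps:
$y{\left(k \right)} = 4 + k$ ($y{\left(k \right)} = \left(0 + 4\right) + k = 4 + k$)
$X{\left(F,d \right)} = \frac{2 F}{-5 + d}$ ($X{\left(F,d \right)} = \frac{F + F}{d - 5} = \frac{2 F}{-5 + d}$)
$35 + X{\left(-1,y{\left(-5 \right)} \right)} \left(-3\right) \left(-24\right) = 35 + 2 \left(-1\right) \frac{1}{-5 + \left(4 - 5\right)} \left(-3\right) \left(-24\right) = 35 + 2 \left(-1\right) \frac{1}{-5 - 1} \left(-3\right) \left(-24\right) = 35 + 2 \left(-1\right) \frac{1}{-6} \left(-3\right) \left(-24\right) = 35 + 2 \left(-1\right) \left(- \frac{1}{6}\right) \left(-3\right) \left(-24\right) = 35 + \frac{1}{3} \left(-3\right) \left(-24\right) = 35 - -24 = 35 + 24 = 59$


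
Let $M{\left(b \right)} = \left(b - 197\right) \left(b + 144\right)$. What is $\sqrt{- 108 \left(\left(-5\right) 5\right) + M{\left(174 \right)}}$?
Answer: $i \sqrt{4614} \approx 67.926 i$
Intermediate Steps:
$M{\left(b \right)} = \left(-197 + b\right) \left(144 + b\right)$
$\sqrt{- 108 \left(\left(-5\right) 5\right) + M{\left(174 \right)}} = \sqrt{- 108 \left(\left(-5\right) 5\right) - \left(37590 - 30276\right)} = \sqrt{\left(-108\right) \left(-25\right) - 7314} = \sqrt{2700 - 7314} = \sqrt{-4614} = i \sqrt{4614}$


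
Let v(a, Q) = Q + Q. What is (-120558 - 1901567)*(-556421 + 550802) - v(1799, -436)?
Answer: 11362321247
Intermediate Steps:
v(a, Q) = 2*Q
(-120558 - 1901567)*(-556421 + 550802) - v(1799, -436) = (-120558 - 1901567)*(-556421 + 550802) - 2*(-436) = -2022125*(-5619) - 1*(-872) = 11362320375 + 872 = 11362321247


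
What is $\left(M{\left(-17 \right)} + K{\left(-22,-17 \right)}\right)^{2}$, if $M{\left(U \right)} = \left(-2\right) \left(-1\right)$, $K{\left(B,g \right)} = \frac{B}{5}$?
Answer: $\frac{144}{25} \approx 5.76$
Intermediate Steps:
$K{\left(B,g \right)} = \frac{B}{5}$ ($K{\left(B,g \right)} = B \frac{1}{5} = \frac{B}{5}$)
$M{\left(U \right)} = 2$
$\left(M{\left(-17 \right)} + K{\left(-22,-17 \right)}\right)^{2} = \left(2 + \frac{1}{5} \left(-22\right)\right)^{2} = \left(2 - \frac{22}{5}\right)^{2} = \left(- \frac{12}{5}\right)^{2} = \frac{144}{25}$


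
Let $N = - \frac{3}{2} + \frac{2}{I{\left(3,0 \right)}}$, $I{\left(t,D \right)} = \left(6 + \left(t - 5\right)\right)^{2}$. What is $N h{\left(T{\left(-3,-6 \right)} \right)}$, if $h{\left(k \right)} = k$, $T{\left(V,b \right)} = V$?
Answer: $\frac{33}{8} \approx 4.125$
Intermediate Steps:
$I{\left(t,D \right)} = \left(1 + t\right)^{2}$ ($I{\left(t,D \right)} = \left(6 + \left(t - 5\right)\right)^{2} = \left(6 + \left(-5 + t\right)\right)^{2} = \left(1 + t\right)^{2}$)
$N = - \frac{11}{8}$ ($N = - \frac{3}{2} + \frac{2}{\left(1 + 3\right)^{2}} = \left(-3\right) \frac{1}{2} + \frac{2}{4^{2}} = - \frac{3}{2} + \frac{2}{16} = - \frac{3}{2} + 2 \cdot \frac{1}{16} = - \frac{3}{2} + \frac{1}{8} = - \frac{11}{8} \approx -1.375$)
$N h{\left(T{\left(-3,-6 \right)} \right)} = \left(- \frac{11}{8}\right) \left(-3\right) = \frac{33}{8}$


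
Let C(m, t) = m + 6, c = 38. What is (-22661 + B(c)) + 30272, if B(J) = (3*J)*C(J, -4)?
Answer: 12627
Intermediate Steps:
C(m, t) = 6 + m
B(J) = 3*J*(6 + J) (B(J) = (3*J)*(6 + J) = 3*J*(6 + J))
(-22661 + B(c)) + 30272 = (-22661 + 3*38*(6 + 38)) + 30272 = (-22661 + 3*38*44) + 30272 = (-22661 + 5016) + 30272 = -17645 + 30272 = 12627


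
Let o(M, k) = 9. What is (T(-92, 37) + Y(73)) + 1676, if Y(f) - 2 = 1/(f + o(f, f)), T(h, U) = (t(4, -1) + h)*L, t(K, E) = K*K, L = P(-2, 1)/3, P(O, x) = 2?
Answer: 400327/246 ≈ 1627.3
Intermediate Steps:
L = ⅔ (L = 2/3 = 2*(⅓) = ⅔ ≈ 0.66667)
t(K, E) = K²
T(h, U) = 32/3 + 2*h/3 (T(h, U) = (4² + h)*(⅔) = (16 + h)*(⅔) = 32/3 + 2*h/3)
Y(f) = 2 + 1/(9 + f) (Y(f) = 2 + 1/(f + 9) = 2 + 1/(9 + f))
(T(-92, 37) + Y(73)) + 1676 = ((32/3 + (⅔)*(-92)) + (19 + 2*73)/(9 + 73)) + 1676 = ((32/3 - 184/3) + (19 + 146)/82) + 1676 = (-152/3 + (1/82)*165) + 1676 = (-152/3 + 165/82) + 1676 = -11969/246 + 1676 = 400327/246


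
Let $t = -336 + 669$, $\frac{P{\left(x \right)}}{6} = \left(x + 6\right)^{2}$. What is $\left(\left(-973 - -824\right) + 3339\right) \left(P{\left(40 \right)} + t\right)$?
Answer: $41562510$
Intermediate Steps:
$P{\left(x \right)} = 6 \left(6 + x\right)^{2}$ ($P{\left(x \right)} = 6 \left(x + 6\right)^{2} = 6 \left(6 + x\right)^{2}$)
$t = 333$
$\left(\left(-973 - -824\right) + 3339\right) \left(P{\left(40 \right)} + t\right) = \left(\left(-973 - -824\right) + 3339\right) \left(6 \left(6 + 40\right)^{2} + 333\right) = \left(\left(-973 + 824\right) + 3339\right) \left(6 \cdot 46^{2} + 333\right) = \left(-149 + 3339\right) \left(6 \cdot 2116 + 333\right) = 3190 \left(12696 + 333\right) = 3190 \cdot 13029 = 41562510$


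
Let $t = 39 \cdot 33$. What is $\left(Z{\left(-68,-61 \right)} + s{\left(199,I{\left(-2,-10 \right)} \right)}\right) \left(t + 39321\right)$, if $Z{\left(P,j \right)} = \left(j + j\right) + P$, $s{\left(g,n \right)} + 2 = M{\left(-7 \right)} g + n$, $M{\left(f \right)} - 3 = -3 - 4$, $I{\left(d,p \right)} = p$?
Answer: $-40526784$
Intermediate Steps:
$M{\left(f \right)} = -4$ ($M{\left(f \right)} = 3 - 7 = -4$)
$t = 1287$
$s{\left(g,n \right)} = -2 + n - 4 g$ ($s{\left(g,n \right)} = -2 - \left(- n + 4 g\right) = -2 + n - 4 g$)
$Z{\left(P,j \right)} = P + 2 j$ ($Z{\left(P,j \right)} = 2 j + P = P + 2 j$)
$\left(Z{\left(-68,-61 \right)} + s{\left(199,I{\left(-2,-10 \right)} \right)}\right) \left(t + 39321\right) = \left(\left(-68 + 2 \left(-61\right)\right) - 808\right) \left(1287 + 39321\right) = \left(\left(-68 - 122\right) - 808\right) 40608 = \left(-190 - 808\right) 40608 = \left(-998\right) 40608 = -40526784$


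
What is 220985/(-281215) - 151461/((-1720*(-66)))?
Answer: -410177711/193475920 ≈ -2.1200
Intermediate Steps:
220985/(-281215) - 151461/((-1720*(-66))) = 220985*(-1/281215) - 151461/113520 = -44197/56243 - 151461*1/113520 = -44197/56243 - 50487/37840 = -410177711/193475920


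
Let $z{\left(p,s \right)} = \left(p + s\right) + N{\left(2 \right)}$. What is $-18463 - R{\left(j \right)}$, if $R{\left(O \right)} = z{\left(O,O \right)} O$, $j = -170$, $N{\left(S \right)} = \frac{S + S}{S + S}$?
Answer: $-76093$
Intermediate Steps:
$N{\left(S \right)} = 1$ ($N{\left(S \right)} = \frac{2 S}{2 S} = 2 S \frac{1}{2 S} = 1$)
$z{\left(p,s \right)} = 1 + p + s$ ($z{\left(p,s \right)} = \left(p + s\right) + 1 = 1 + p + s$)
$R{\left(O \right)} = O \left(1 + 2 O\right)$ ($R{\left(O \right)} = \left(1 + O + O\right) O = \left(1 + 2 O\right) O = O \left(1 + 2 O\right)$)
$-18463 - R{\left(j \right)} = -18463 - - 170 \left(1 + 2 \left(-170\right)\right) = -18463 - - 170 \left(1 - 340\right) = -18463 - \left(-170\right) \left(-339\right) = -18463 - 57630 = -76093$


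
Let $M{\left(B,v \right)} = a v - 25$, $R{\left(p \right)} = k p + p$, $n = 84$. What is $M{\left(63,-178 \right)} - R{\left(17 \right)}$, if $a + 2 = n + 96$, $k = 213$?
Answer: $-35347$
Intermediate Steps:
$a = 178$ ($a = -2 + \left(84 + 96\right) = -2 + 180 = 178$)
$R{\left(p \right)} = 214 p$ ($R{\left(p \right)} = 213 p + p = 214 p$)
$M{\left(B,v \right)} = -25 + 178 v$ ($M{\left(B,v \right)} = 178 v - 25 = -25 + 178 v$)
$M{\left(63,-178 \right)} - R{\left(17 \right)} = \left(-25 + 178 \left(-178\right)\right) - 214 \cdot 17 = \left(-25 - 31684\right) - 3638 = -31709 - 3638 = -35347$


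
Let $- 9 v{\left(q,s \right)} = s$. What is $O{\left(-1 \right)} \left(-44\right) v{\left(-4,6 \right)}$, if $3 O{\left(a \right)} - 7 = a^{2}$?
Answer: $\frac{704}{9} \approx 78.222$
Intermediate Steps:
$O{\left(a \right)} = \frac{7}{3} + \frac{a^{2}}{3}$
$v{\left(q,s \right)} = - \frac{s}{9}$
$O{\left(-1 \right)} \left(-44\right) v{\left(-4,6 \right)} = \left(\frac{7}{3} + \frac{\left(-1\right)^{2}}{3}\right) \left(-44\right) \left(\left(- \frac{1}{9}\right) 6\right) = \left(\frac{7}{3} + \frac{1}{3} \cdot 1\right) \left(-44\right) \left(- \frac{2}{3}\right) = \left(\frac{7}{3} + \frac{1}{3}\right) \left(-44\right) \left(- \frac{2}{3}\right) = \frac{8}{3} \left(-44\right) \left(- \frac{2}{3}\right) = \left(- \frac{352}{3}\right) \left(- \frac{2}{3}\right) = \frac{704}{9}$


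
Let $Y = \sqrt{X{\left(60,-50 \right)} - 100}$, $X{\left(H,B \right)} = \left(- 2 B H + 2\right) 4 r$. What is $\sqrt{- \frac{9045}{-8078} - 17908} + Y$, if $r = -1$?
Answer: $\frac{i \left(\sqrt{1168497070762} + 113092 \sqrt{123}\right)}{8078} \approx 289.08 i$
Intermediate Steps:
$X{\left(H,B \right)} = -8 + 8 B H$ ($X{\left(H,B \right)} = \left(- 2 B H + 2\right) 4 \left(-1\right) = \left(2 - 2 B H\right) 4 \left(-1\right) = \left(8 - 8 B H\right) \left(-1\right) = -8 + 8 B H$)
$Y = 14 i \sqrt{123}$ ($Y = \sqrt{\left(-8 + 8 \left(-50\right) 60\right) - 100} = \sqrt{\left(-8 - 24000\right) - 100} = \sqrt{-24008 - 100} = \sqrt{-24108} = 14 i \sqrt{123} \approx 155.27 i$)
$\sqrt{- \frac{9045}{-8078} - 17908} + Y = \sqrt{- \frac{9045}{-8078} - 17908} + 14 i \sqrt{123} = \sqrt{\left(-9045\right) \left(- \frac{1}{8078}\right) - 17908} + 14 i \sqrt{123} = \sqrt{\frac{9045}{8078} - 17908} + 14 i \sqrt{123} = \sqrt{- \frac{144651779}{8078}} + 14 i \sqrt{123} = \frac{i \sqrt{1168497070762}}{8078} + 14 i \sqrt{123} = 14 i \sqrt{123} + \frac{i \sqrt{1168497070762}}{8078}$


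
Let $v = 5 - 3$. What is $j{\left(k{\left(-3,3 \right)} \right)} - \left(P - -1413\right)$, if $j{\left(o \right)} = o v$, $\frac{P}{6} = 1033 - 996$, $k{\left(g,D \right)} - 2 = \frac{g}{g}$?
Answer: $-1629$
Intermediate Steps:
$v = 2$ ($v = 5 - 3 = 2$)
$k{\left(g,D \right)} = 3$ ($k{\left(g,D \right)} = 2 + \frac{g}{g} = 2 + 1 = 3$)
$P = 222$ ($P = 6 \left(1033 - 996\right) = 6 \cdot 37 = 222$)
$j{\left(o \right)} = 2 o$ ($j{\left(o \right)} = o 2 = 2 o$)
$j{\left(k{\left(-3,3 \right)} \right)} - \left(P - -1413\right) = 2 \cdot 3 - \left(222 - -1413\right) = 6 - \left(222 + 1413\right) = 6 - 1635 = -1629$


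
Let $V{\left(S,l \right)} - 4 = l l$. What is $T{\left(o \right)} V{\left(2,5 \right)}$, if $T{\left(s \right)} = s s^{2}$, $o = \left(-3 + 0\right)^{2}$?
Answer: $21141$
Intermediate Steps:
$V{\left(S,l \right)} = 4 + l^{2}$ ($V{\left(S,l \right)} = 4 + l l = 4 + l^{2}$)
$o = 9$ ($o = \left(-3\right)^{2} = 9$)
$T{\left(s \right)} = s^{3}$
$T{\left(o \right)} V{\left(2,5 \right)} = 9^{3} \left(4 + 5^{2}\right) = 729 \left(4 + 25\right) = 729 \cdot 29 = 21141$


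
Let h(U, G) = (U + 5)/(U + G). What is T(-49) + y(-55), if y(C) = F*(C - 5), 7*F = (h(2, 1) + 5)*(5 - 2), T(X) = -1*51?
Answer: -1677/7 ≈ -239.57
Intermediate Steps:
T(X) = -51
h(U, G) = (5 + U)/(G + U)
F = 22/7 (F = (((5 + 2)/(1 + 2) + 5)*(5 - 2))/7 = ((7/3 + 5)*3)/7 = ((22/3)*3)/7 = (1/7)*22 = 22/7 ≈ 3.1429)
y(C) = -110/7 + 22*C/7 (y(C) = 22*(C - 5)/7 = 22*(-5 + C)/7 = -110/7 + 22*C/7)
T(-49) + y(-55) = -51 + (-110/7 + (22/7)*(-55)) = -51 + (-110/7 - 1210/7) = -51 - 1320/7 = -1677/7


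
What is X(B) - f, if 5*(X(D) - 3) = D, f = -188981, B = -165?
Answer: 188951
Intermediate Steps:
X(D) = 3 + D/5
X(B) - f = (3 + (⅕)*(-165)) - 1*(-188981) = (3 - 33) + 188981 = -30 + 188981 = 188951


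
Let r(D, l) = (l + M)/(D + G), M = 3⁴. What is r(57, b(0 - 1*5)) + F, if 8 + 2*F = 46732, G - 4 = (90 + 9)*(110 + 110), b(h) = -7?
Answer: 510249516/21841 ≈ 23362.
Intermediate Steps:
G = 21784 (G = 4 + (90 + 9)*(110 + 110) = 4 + 99*220 = 4 + 21780 = 21784)
M = 81
F = 23362 (F = -4 + (½)*46732 = -4 + 23366 = 23362)
r(D, l) = (81 + l)/(21784 + D) (r(D, l) = (l + 81)/(D + 21784) = (81 + l)/(21784 + D))
r(57, b(0 - 1*5)) + F = (81 - 7)/(21784 + 57) + 23362 = 74/21841 + 23362 = 510249516/21841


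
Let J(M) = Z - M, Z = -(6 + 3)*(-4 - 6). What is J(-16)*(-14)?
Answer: -1484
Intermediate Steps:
Z = 90 (Z = -9*(-10) = -1*(-90) = 90)
J(M) = 90 - M
J(-16)*(-14) = (90 - 1*(-16))*(-14) = (90 + 16)*(-14) = 106*(-14) = -1484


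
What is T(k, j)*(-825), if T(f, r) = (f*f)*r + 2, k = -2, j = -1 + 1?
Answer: -1650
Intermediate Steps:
j = 0
T(f, r) = 2 + r*f² (T(f, r) = f²*r + 2 = r*f² + 2 = 2 + r*f²)
T(k, j)*(-825) = (2 + 0*(-2)²)*(-825) = (2 + 0*4)*(-825) = (2 + 0)*(-825) = 2*(-825) = -1650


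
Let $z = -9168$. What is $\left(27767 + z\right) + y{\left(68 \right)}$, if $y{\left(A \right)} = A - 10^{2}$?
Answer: $18567$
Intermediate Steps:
$y{\left(A \right)} = -100 + A$ ($y{\left(A \right)} = A - 100 = -100 + A$)
$\left(27767 + z\right) + y{\left(68 \right)} = \left(27767 - 9168\right) + \left(-100 + 68\right) = 18599 - 32 = 18567$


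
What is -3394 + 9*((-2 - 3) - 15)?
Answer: -3574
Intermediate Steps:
-3394 + 9*((-2 - 3) - 15) = -3394 + 9*(-5 - 15) = -3394 + 9*(-20) = -3394 - 180 = -3574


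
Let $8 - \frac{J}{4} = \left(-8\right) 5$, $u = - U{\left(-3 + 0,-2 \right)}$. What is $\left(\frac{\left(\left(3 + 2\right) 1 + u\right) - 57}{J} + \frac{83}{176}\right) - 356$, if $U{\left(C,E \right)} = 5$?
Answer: $- \frac{250501}{704} \approx -355.83$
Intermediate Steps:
$u = -5$ ($u = \left(-1\right) 5 = -5$)
$J = 192$ ($J = 32 - 4 \left(\left(-8\right) 5\right) = 32 - -160 = 32 + 160 = 192$)
$\left(\frac{\left(\left(3 + 2\right) 1 + u\right) - 57}{J} + \frac{83}{176}\right) - 356 = \left(\frac{\left(\left(3 + 2\right) 1 - 5\right) - 57}{192} + \frac{83}{176}\right) - 356 = \left(\left(\left(5 \cdot 1 - 5\right) - 57\right) \frac{1}{192} + 83 \cdot \frac{1}{176}\right) - 356 = \left(\left(\left(5 - 5\right) - 57\right) \frac{1}{192} + \frac{83}{176}\right) - 356 = \left(\left(0 - 57\right) \frac{1}{192} + \frac{83}{176}\right) - 356 = \left(\left(-57\right) \frac{1}{192} + \frac{83}{176}\right) - 356 = \left(- \frac{19}{64} + \frac{83}{176}\right) - 356 = \frac{123}{704} - 356 = - \frac{250501}{704}$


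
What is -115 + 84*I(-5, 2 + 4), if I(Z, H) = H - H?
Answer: -115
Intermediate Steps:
I(Z, H) = 0
-115 + 84*I(-5, 2 + 4) = -115 + 84*0 = -115 + 0 = -115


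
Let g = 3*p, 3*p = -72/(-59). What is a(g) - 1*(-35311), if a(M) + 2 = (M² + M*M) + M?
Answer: 122925245/3481 ≈ 35313.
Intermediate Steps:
p = 24/59 (p = (-72/(-59))/3 = (-72*(-1/59))/3 = (⅓)*(72/59) = 24/59 ≈ 0.40678)
g = 72/59 (g = 3*(24/59) = 72/59 ≈ 1.2203)
a(M) = -2 + M + 2*M² (a(M) = -2 + ((M² + M*M) + M) = -2 + ((M² + M²) + M) = -2 + (2*M² + M) = -2 + (M + 2*M²) = -2 + M + 2*M²)
a(g) - 1*(-35311) = (-2 + 72/59 + 2*(72/59)²) - 1*(-35311) = (-2 + 72/59 + 2*(5184/3481)) + 35311 = (-2 + 72/59 + 10368/3481) + 35311 = 7654/3481 + 35311 = 122925245/3481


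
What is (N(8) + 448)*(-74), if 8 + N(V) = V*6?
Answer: -36112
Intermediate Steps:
N(V) = -8 + 6*V (N(V) = -8 + V*6 = -8 + 6*V)
(N(8) + 448)*(-74) = ((-8 + 6*8) + 448)*(-74) = ((-8 + 48) + 448)*(-74) = (40 + 448)*(-74) = 488*(-74) = -36112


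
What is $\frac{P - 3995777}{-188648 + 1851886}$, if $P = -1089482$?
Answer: $- \frac{5085259}{1663238} \approx -3.0574$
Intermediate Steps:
$\frac{P - 3995777}{-188648 + 1851886} = \frac{-1089482 - 3995777}{-188648 + 1851886} = - \frac{5085259}{1663238}$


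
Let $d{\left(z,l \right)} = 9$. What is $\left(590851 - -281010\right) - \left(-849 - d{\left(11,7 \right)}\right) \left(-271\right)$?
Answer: $639343$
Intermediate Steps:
$\left(590851 - -281010\right) - \left(-849 - d{\left(11,7 \right)}\right) \left(-271\right) = \left(590851 - -281010\right) - \left(-849 - 9\right) \left(-271\right) = \left(590851 + 281010\right) - \left(-849 - 9\right) \left(-271\right) = 871861 - \left(-858\right) \left(-271\right) = 871861 - 232518 = 639343$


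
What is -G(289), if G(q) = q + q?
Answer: -578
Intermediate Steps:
G(q) = 2*q
-G(289) = -2*289 = -1*578 = -578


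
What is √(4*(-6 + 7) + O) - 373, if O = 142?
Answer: -373 + √146 ≈ -360.92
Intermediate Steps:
√(4*(-6 + 7) + O) - 373 = √(4*(-6 + 7) + 142) - 373 = √(4*1 + 142) - 373 = √(4 + 142) - 373 = √146 - 373 = -373 + √146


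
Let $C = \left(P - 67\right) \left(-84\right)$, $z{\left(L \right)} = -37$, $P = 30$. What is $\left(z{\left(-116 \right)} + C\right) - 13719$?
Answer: $-10648$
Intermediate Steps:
$C = 3108$ ($C = \left(30 - 67\right) \left(-84\right) = \left(-37\right) \left(-84\right) = 3108$)
$\left(z{\left(-116 \right)} + C\right) - 13719 = \left(-37 + 3108\right) - 13719 = 3071 - 13719 = -10648$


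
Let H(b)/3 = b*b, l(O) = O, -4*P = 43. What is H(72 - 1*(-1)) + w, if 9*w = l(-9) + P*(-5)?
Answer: 575711/36 ≈ 15992.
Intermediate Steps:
P = -43/4 (P = -¼*43 = -43/4 ≈ -10.750)
H(b) = 3*b² (H(b) = 3*(b*b) = 3*b²)
w = 179/36 (w = (-9 - 43/4*(-5))/9 = (-9 + 215/4)/9 = (⅑)*(179/4) = 179/36 ≈ 4.9722)
H(72 - 1*(-1)) + w = 3*(72 - 1*(-1))² + 179/36 = 3*(72 + 1)² + 179/36 = 3*73² + 179/36 = 3*5329 + 179/36 = 15987 + 179/36 = 575711/36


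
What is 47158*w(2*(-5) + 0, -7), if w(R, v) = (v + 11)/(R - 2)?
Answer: -47158/3 ≈ -15719.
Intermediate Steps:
w(R, v) = (11 + v)/(-2 + R)
47158*w(2*(-5) + 0, -7) = 47158*((11 - 7)/(-2 + (2*(-5) + 0))) = 47158*(4/(-2 + (-10 + 0))) = 47158*(4/(-2 - 10)) = 47158*(4/(-12)) = 47158*(-1/12*4) = 47158*(-⅓) = -47158/3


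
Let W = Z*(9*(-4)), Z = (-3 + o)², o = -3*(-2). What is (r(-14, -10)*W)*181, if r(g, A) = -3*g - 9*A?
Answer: -7741008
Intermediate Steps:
o = 6
r(g, A) = -9*A - 3*g
Z = 9 (Z = (-3 + 6)² = 3² = 9)
W = -324 (W = 9*(9*(-4)) = 9*(-36) = -324)
(r(-14, -10)*W)*181 = ((-9*(-10) - 3*(-14))*(-324))*181 = ((90 + 42)*(-324))*181 = (132*(-324))*181 = -42768*181 = -7741008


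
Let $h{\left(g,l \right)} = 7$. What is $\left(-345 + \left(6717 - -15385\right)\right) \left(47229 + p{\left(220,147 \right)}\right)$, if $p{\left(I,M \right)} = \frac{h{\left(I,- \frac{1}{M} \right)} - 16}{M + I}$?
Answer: $\frac{377114820738}{367} \approx 1.0276 \cdot 10^{9}$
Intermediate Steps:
$p{\left(I,M \right)} = - \frac{9}{I + M}$ ($p{\left(I,M \right)} = \frac{7 - 16}{M + I} = - \frac{9}{I + M}$)
$\left(-345 + \left(6717 - -15385\right)\right) \left(47229 + p{\left(220,147 \right)}\right) = \left(-345 + \left(6717 - -15385\right)\right) \left(47229 - \frac{9}{220 + 147}\right) = \left(-345 + \left(6717 + 15385\right)\right) \left(47229 - \frac{9}{367}\right) = \left(-345 + 22102\right) \left(47229 - \frac{9}{367}\right) = 21757 \left(47229 - \frac{9}{367}\right) = 21757 \cdot \frac{17333034}{367} = \frac{377114820738}{367}$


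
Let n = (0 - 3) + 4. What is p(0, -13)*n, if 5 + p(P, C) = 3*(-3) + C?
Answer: -27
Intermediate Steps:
p(P, C) = -14 + C (p(P, C) = -5 + (3*(-3) + C) = -5 + (-9 + C) = -14 + C)
n = 1 (n = -3 + 4 = 1)
p(0, -13)*n = (-14 - 13)*1 = -27*1 = -27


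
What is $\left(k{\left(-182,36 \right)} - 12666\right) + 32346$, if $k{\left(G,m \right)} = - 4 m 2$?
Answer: $19392$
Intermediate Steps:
$k{\left(G,m \right)} = - 8 m$
$\left(k{\left(-182,36 \right)} - 12666\right) + 32346 = \left(\left(-8\right) 36 - 12666\right) + 32346 = \left(-288 - 12666\right) + 32346 = -12954 + 32346 = 19392$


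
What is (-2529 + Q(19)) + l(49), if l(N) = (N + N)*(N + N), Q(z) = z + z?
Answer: 7113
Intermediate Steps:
Q(z) = 2*z
l(N) = 4*N² (l(N) = (2*N)*(2*N) = 4*N²)
(-2529 + Q(19)) + l(49) = (-2529 + 2*19) + 4*49² = (-2529 + 38) + 4*2401 = -2491 + 9604 = 7113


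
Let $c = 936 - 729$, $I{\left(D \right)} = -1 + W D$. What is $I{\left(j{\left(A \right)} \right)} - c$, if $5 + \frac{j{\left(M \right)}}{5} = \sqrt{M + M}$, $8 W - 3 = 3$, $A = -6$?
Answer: $- \frac{907}{4} + \frac{15 i \sqrt{3}}{2} \approx -226.75 + 12.99 i$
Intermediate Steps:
$W = \frac{3}{4}$ ($W = \frac{3}{8} + \frac{1}{8} \cdot 3 = \frac{3}{8} + \frac{3}{8} = \frac{3}{4} \approx 0.75$)
$j{\left(M \right)} = -25 + 5 \sqrt{2} \sqrt{M}$ ($j{\left(M \right)} = -25 + 5 \sqrt{M + M} = -25 + 5 \sqrt{2 M} = -25 + 5 \sqrt{2} \sqrt{M}$)
$I{\left(D \right)} = -1 + \frac{3 D}{4}$
$c = 207$ ($c = 936 - 729 = 207$)
$I{\left(j{\left(A \right)} \right)} - c = \left(-1 + \frac{3 \left(-25 + 5 \sqrt{2} \sqrt{-6}\right)}{4}\right) - 207 = \left(-1 + \frac{3 \left(-25 + 5 \sqrt{2} i \sqrt{6}\right)}{4}\right) - 207 = \left(-1 + \frac{3 \left(-25 + 10 i \sqrt{3}\right)}{4}\right) - 207 = \left(-1 - \left(\frac{75}{4} - \frac{15 i \sqrt{3}}{2}\right)\right) - 207 = \left(- \frac{79}{4} + \frac{15 i \sqrt{3}}{2}\right) - 207 = - \frac{907}{4} + \frac{15 i \sqrt{3}}{2}$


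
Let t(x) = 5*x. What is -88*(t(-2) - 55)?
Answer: 5720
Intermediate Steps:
-88*(t(-2) - 55) = -88*(5*(-2) - 55) = -88*(-10 - 55) = -88*(-65) = 5720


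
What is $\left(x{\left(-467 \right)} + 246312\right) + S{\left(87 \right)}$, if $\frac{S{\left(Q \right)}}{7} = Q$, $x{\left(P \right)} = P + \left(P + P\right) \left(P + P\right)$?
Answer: $1118810$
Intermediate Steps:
$x{\left(P \right)} = P + 4 P^{2}$ ($x{\left(P \right)} = P + 2 P 2 P = P + 4 P^{2}$)
$S{\left(Q \right)} = 7 Q$
$\left(x{\left(-467 \right)} + 246312\right) + S{\left(87 \right)} = \left(- 467 \left(1 + 4 \left(-467\right)\right) + 246312\right) + 7 \cdot 87 = \left(- 467 \left(1 - 1868\right) + 246312\right) + 609 = \left(\left(-467\right) \left(-1867\right) + 246312\right) + 609 = \left(871889 + 246312\right) + 609 = 1118201 + 609 = 1118810$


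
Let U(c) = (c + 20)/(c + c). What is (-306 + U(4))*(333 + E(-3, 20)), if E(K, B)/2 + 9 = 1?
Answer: -96051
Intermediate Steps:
E(K, B) = -16 (E(K, B) = -18 + 2*1 = -18 + 2 = -16)
U(c) = (20 + c)/(2*c) (U(c) = (20 + c)/((2*c)) = (20 + c)*(1/(2*c)) = (20 + c)/(2*c))
(-306 + U(4))*(333 + E(-3, 20)) = (-306 + (½)*(20 + 4)/4)*(333 - 16) = (-306 + (½)*(¼)*24)*317 = (-306 + 3)*317 = -303*317 = -96051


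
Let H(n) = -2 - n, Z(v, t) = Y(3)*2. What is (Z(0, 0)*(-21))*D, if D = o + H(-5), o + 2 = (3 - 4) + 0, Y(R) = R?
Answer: 0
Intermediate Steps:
Z(v, t) = 6 (Z(v, t) = 3*2 = 6)
o = -3 (o = -2 + ((3 - 4) + 0) = -2 + (-1 + 0) = -2 - 1 = -3)
D = 0 (D = -3 + (-2 - 1*(-5)) = -3 + (-2 + 5) = -3 + 3 = 0)
(Z(0, 0)*(-21))*D = (6*(-21))*0 = -126*0 = 0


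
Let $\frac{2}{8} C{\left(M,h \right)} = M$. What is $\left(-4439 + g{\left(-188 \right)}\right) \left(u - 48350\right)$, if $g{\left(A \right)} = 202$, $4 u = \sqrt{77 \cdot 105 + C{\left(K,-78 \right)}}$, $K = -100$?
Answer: $204858950 - \frac{4237 \sqrt{7685}}{4} \approx 2.0477 \cdot 10^{8}$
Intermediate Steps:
$C{\left(M,h \right)} = 4 M$
$u = \frac{\sqrt{7685}}{4}$ ($u = \frac{\sqrt{77 \cdot 105 + 4 \left(-100\right)}}{4} = \frac{\sqrt{8085 - 400}}{4} = \frac{\sqrt{7685}}{4} \approx 21.916$)
$\left(-4439 + g{\left(-188 \right)}\right) \left(u - 48350\right) = \left(-4439 + 202\right) \left(\frac{\sqrt{7685}}{4} - 48350\right) = - 4237 \left(-48350 + \frac{\sqrt{7685}}{4}\right) = 204858950 - \frac{4237 \sqrt{7685}}{4}$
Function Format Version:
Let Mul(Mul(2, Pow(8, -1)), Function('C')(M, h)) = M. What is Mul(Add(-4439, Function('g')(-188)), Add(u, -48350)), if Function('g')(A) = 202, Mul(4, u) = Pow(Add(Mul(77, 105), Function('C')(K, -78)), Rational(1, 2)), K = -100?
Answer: Add(204858950, Mul(Rational(-4237, 4), Pow(7685, Rational(1, 2)))) ≈ 2.0477e+8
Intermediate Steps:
Function('C')(M, h) = Mul(4, M)
u = Mul(Rational(1, 4), Pow(7685, Rational(1, 2))) (u = Mul(Rational(1, 4), Pow(Add(Mul(77, 105), Mul(4, -100)), Rational(1, 2))) = Mul(Rational(1, 4), Pow(Add(8085, -400), Rational(1, 2))) = Mul(Rational(1, 4), Pow(7685, Rational(1, 2))) ≈ 21.916)
Mul(Add(-4439, Function('g')(-188)), Add(u, -48350)) = Mul(Add(-4439, 202), Add(Mul(Rational(1, 4), Pow(7685, Rational(1, 2))), -48350)) = Mul(-4237, Add(-48350, Mul(Rational(1, 4), Pow(7685, Rational(1, 2))))) = Add(204858950, Mul(Rational(-4237, 4), Pow(7685, Rational(1, 2))))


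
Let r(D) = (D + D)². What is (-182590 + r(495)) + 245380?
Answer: 1042890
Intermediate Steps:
r(D) = 4*D² (r(D) = (2*D)² = 4*D²)
(-182590 + r(495)) + 245380 = (-182590 + 4*495²) + 245380 = (-182590 + 4*245025) + 245380 = (-182590 + 980100) + 245380 = 797510 + 245380 = 1042890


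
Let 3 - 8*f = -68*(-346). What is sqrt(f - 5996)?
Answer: I*sqrt(142986)/4 ≈ 94.534*I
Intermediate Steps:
f = -23525/8 (f = 3/8 - (-17)*(-346)/2 = 3/8 - 1/8*23528 = 3/8 - 2941 = -23525/8 ≈ -2940.6)
sqrt(f - 5996) = sqrt(-23525/8 - 5996) = sqrt(-71493/8) = I*sqrt(142986)/4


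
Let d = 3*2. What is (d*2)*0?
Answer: 0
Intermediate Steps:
d = 6
(d*2)*0 = (6*2)*0 = 12*0 = 0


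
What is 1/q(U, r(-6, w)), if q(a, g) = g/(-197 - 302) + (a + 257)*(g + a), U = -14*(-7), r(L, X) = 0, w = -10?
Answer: 1/34790 ≈ 2.8744e-5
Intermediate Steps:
U = 98
q(a, g) = -g/499 + (257 + a)*(a + g) (q(a, g) = g/(-499) + (257 + a)*(a + g) = -g/499 + (257 + a)*(a + g))
1/q(U, r(-6, w)) = 1/(98**2 + 257*98 + (128242/499)*0 + 98*0) = 1/(9604 + 25186 + 0 + 0) = 1/34790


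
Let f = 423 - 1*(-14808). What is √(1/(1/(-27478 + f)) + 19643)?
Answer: 86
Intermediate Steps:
f = 15231 (f = 423 + 14808 = 15231)
√(1/(1/(-27478 + f)) + 19643) = √(1/(1/(-27478 + 15231)) + 19643) = √(1/(1/(-12247)) + 19643) = √(1/(-1/12247) + 19643) = √(-12247 + 19643) = √7396 = 86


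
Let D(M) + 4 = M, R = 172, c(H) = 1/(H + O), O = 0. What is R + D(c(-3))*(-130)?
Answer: 2206/3 ≈ 735.33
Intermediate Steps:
c(H) = 1/H (c(H) = 1/(H + 0) = 1/H)
D(M) = -4 + M
R + D(c(-3))*(-130) = 172 + (-4 + 1/(-3))*(-130) = 172 + (-4 - ⅓)*(-130) = 172 - 13/3*(-130) = 172 + 1690/3 = 2206/3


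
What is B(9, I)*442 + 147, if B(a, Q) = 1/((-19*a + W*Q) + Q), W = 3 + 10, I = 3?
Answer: 18521/129 ≈ 143.57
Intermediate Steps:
W = 13
B(a, Q) = 1/(-19*a + 14*Q) (B(a, Q) = 1/((-19*a + 13*Q) + Q) = 1/(-19*a + 14*Q))
B(9, I)*442 + 147 = 442/(-19*9 + 14*3) + 147 = 442/(-171 + 42) + 147 = 442/(-129) + 147 = -1/129*442 + 147 = -442/129 + 147 = 18521/129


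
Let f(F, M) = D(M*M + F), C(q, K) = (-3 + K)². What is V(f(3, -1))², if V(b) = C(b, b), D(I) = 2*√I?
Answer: 1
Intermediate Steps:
f(F, M) = 2*√(F + M²) (f(F, M) = 2*√(M*M + F) = 2*√(M² + F) = 2*√(F + M²))
V(b) = (-3 + b)²
V(f(3, -1))² = ((-3 + 2*√(3 + (-1)²))²)² = ((-3 + 2*√(3 + 1))²)² = ((-3 + 2*√4)²)² = ((-3 + 2*2)²)² = ((-3 + 4)²)² = (1²)² = 1² = 1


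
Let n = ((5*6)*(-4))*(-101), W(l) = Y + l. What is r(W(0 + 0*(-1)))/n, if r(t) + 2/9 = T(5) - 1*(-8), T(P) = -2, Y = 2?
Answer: 13/27270 ≈ 0.00047671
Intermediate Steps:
W(l) = 2 + l
r(t) = 52/9 (r(t) = -2/9 + (-2 - 1*(-8)) = -2/9 + (-2 + 8) = -2/9 + 6 = 52/9)
n = 12120 (n = (30*(-4))*(-101) = -120*(-101) = 12120)
r(W(0 + 0*(-1)))/n = (52/9)/12120 = (52/9)*(1/12120) = 13/27270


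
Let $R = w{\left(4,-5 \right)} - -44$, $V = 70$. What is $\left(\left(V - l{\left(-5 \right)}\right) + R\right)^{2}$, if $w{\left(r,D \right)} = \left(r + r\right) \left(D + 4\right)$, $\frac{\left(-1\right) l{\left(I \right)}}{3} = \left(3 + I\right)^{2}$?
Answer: $13924$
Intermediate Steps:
$l{\left(I \right)} = - 3 \left(3 + I\right)^{2}$
$w{\left(r,D \right)} = 2 r \left(4 + D\right)$
$R = 36$ ($R = 2 \cdot 4 \left(4 - 5\right) - -44 = 2 \cdot 4 \left(-1\right) + 44 = -8 + 44 = 36$)
$\left(\left(V - l{\left(-5 \right)}\right) + R\right)^{2} = \left(\left(70 - - 3 \left(3 - 5\right)^{2}\right) + 36\right)^{2} = \left(\left(70 - - 3 \left(-2\right)^{2}\right) + 36\right)^{2} = \left(\left(70 - \left(-3\right) 4\right) + 36\right)^{2} = \left(\left(70 - -12\right) + 36\right)^{2} = \left(\left(70 + 12\right) + 36\right)^{2} = \left(82 + 36\right)^{2} = 118^{2} = 13924$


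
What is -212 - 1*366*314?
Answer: -115136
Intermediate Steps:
-212 - 1*366*314 = -212 - 366*314 = -212 - 114924 = -115136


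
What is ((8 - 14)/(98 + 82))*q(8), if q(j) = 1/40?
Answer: -1/1200 ≈ -0.00083333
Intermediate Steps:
q(j) = 1/40
((8 - 14)/(98 + 82))*q(8) = ((8 - 14)/(98 + 82))*(1/40) = -6/180*(1/40) = -6*1/180*(1/40) = -1/30*1/40 = -1/1200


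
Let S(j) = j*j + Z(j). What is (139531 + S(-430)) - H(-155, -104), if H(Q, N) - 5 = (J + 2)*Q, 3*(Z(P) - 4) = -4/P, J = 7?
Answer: 210157127/645 ≈ 3.2583e+5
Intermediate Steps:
Z(P) = 4 - 4/(3*P) (Z(P) = 4 + (-4/P)/3 = 4 - 4/(3*P))
S(j) = 4 + j² - 4/(3*j) (S(j) = j*j + (4 - 4/(3*j)) = j² + (4 - 4/(3*j)) = 4 + j² - 4/(3*j))
H(Q, N) = 5 + 9*Q (H(Q, N) = 5 + (7 + 2)*Q = 5 + 9*Q)
(139531 + S(-430)) - H(-155, -104) = (139531 + (4 + (-430)² - 4/3/(-430))) - (5 + 9*(-155)) = (139531 + (4 + 184900 - 4/3*(-1/430))) - (5 - 1395) = (139531 + (4 + 184900 + 2/645)) - 1*(-1390) = (139531 + 119263082/645) + 1390 = 209260577/645 + 1390 = 210157127/645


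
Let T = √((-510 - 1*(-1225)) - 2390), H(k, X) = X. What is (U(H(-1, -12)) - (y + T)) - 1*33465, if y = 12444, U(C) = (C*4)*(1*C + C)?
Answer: -44757 - 5*I*√67 ≈ -44757.0 - 40.927*I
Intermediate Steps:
U(C) = 8*C² (U(C) = (4*C)*(C + C) = (4*C)*(2*C) = 8*C²)
T = 5*I*√67 (T = √((-510 + 1225) - 2390) = √(715 - 2390) = √(-1675) = 5*I*√67 ≈ 40.927*I)
(U(H(-1, -12)) - (y + T)) - 1*33465 = (8*(-12)² - (12444 + 5*I*√67)) - 1*33465 = (8*144 + (-12444 - 5*I*√67)) - 33465 = (1152 + (-12444 - 5*I*√67)) - 33465 = (-11292 - 5*I*√67) - 33465 = -44757 - 5*I*√67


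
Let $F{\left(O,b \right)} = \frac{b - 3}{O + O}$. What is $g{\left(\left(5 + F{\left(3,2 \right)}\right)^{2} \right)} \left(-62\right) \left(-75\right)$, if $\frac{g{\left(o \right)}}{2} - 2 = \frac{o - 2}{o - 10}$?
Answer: $\frac{16098300}{481} \approx 33468.0$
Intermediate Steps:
$F{\left(O,b \right)} = \frac{-3 + b}{2 O}$
$g{\left(o \right)} = 4 + \frac{2 \left(-2 + o\right)}{-10 + o}$ ($g{\left(o \right)} = 4 + 2 \frac{o - 2}{o - 10} = 4 + 2 \frac{-2 + o}{-10 + o} = 4 + \frac{2 \left(-2 + o\right)}{-10 + o}$)
$g{\left(\left(5 + F{\left(3,2 \right)}\right)^{2} \right)} \left(-62\right) \left(-75\right) = \frac{2 \left(-22 + 3 \left(5 + \frac{-3 + 2}{2 \cdot 3}\right)^{2}\right)}{-10 + \left(5 + \frac{-3 + 2}{2 \cdot 3}\right)^{2}} \left(-62\right) \left(-75\right) = \frac{2 \left(-22 + 3 \left(5 + \frac{1}{2} \cdot \frac{1}{3} \left(-1\right)\right)^{2}\right)}{-10 + \left(5 + \frac{1}{2} \cdot \frac{1}{3} \left(-1\right)\right)^{2}} \left(-62\right) \left(-75\right) = \frac{2 \left(-22 + 3 \left(5 - \frac{1}{6}\right)^{2}\right)}{-10 + \left(5 - \frac{1}{6}\right)^{2}} \left(-62\right) \left(-75\right) = \frac{2 \left(-22 + 3 \left(\frac{29}{6}\right)^{2}\right)}{-10 + \left(\frac{29}{6}\right)^{2}} \left(-62\right) \left(-75\right) = \frac{2 \left(-22 + 3 \cdot \frac{841}{36}\right)}{-10 + \frac{841}{36}} \left(-62\right) \left(-75\right) = \frac{2 \left(-22 + \frac{841}{12}\right)}{\frac{481}{36}} \left(-62\right) \left(-75\right) = 2 \cdot \frac{36}{481} \cdot \frac{577}{12} \left(-62\right) \left(-75\right) = \frac{3462}{481} \left(-62\right) \left(-75\right) = \left(- \frac{214644}{481}\right) \left(-75\right) = \frac{16098300}{481}$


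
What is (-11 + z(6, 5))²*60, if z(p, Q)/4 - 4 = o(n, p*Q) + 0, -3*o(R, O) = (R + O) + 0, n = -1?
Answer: 204020/3 ≈ 68007.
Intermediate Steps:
o(R, O) = -O/3 - R/3 (o(R, O) = -((R + O) + 0)/3 = -((O + R) + 0)/3 = -(O + R)/3 = -O/3 - R/3)
z(p, Q) = 52/3 - 4*Q*p/3 (z(p, Q) = 16 + 4*((-p*Q/3 - ⅓*(-1)) + 0) = 16 + 4*((-Q*p/3 + ⅓) + 0) = 16 + 4*((⅓ - Q*p/3) + 0) = 16 + 4*(⅓ - Q*p/3) = 16 + (4/3 - 4*Q*p/3) = 52/3 - 4*Q*p/3)
(-11 + z(6, 5))²*60 = (-11 + (52/3 - 4/3*5*6))²*60 = (-11 + (52/3 - 40))²*60 = (-11 - 68/3)²*60 = (-101/3)²*60 = (10201/9)*60 = 204020/3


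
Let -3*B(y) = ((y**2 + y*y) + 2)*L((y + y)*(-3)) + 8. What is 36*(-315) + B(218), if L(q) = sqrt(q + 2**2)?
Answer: -34028/3 - 190100*I*sqrt(326)/3 ≈ -11343.0 - 1.1441e+6*I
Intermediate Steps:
L(q) = sqrt(4 + q) (L(q) = sqrt(q + 4) = sqrt(4 + q))
B(y) = -8/3 - sqrt(4 - 6*y)*(2 + 2*y**2)/3 (B(y) = -(((y**2 + y*y) + 2)*sqrt(4 + (y + y)*(-3)) + 8)/3 = -(((y**2 + y**2) + 2)*sqrt(4 + (2*y)*(-3)) + 8)/3 = -((2*y**2 + 2)*sqrt(4 - 6*y) + 8)/3 = -((2 + 2*y**2)*sqrt(4 - 6*y) + 8)/3 = -(sqrt(4 - 6*y)*(2 + 2*y**2) + 8)/3 = -(8 + sqrt(4 - 6*y)*(2 + 2*y**2))/3 = -8/3 - sqrt(4 - 6*y)*(2 + 2*y**2)/3)
36*(-315) + B(218) = 36*(-315) + (-8/3 - 2*sqrt(4 - 6*218)/3 - 2/3*218**2*sqrt(4 - 6*218)) = -11340 + (-8/3 - 2*sqrt(4 - 1308)/3 - 2/3*47524*sqrt(4 - 1308)) = -11340 + (-8/3 - 4*I*sqrt(326)/3 - 2/3*47524*sqrt(-1304)) = -11340 + (-8/3 - 4*I*sqrt(326)/3 - 2/3*47524*2*I*sqrt(326)) = -11340 + (-8/3 - 4*I*sqrt(326)/3 - 190096*I*sqrt(326)/3) = -11340 + (-8/3 - 190100*I*sqrt(326)/3) = -34028/3 - 190100*I*sqrt(326)/3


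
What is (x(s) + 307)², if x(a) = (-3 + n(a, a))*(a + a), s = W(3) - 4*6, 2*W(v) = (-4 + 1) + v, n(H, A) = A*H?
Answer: 739676809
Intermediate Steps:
W(v) = -3/2 + v/2 (W(v) = ((-4 + 1) + v)/2 = (-3 + v)/2 = -3/2 + v/2)
s = -24 (s = (-3/2 + (½)*3) - 4*6 = (-3/2 + 3/2) - 24 = 0 - 24 = -24)
x(a) = 2*a*(-3 + a²) (x(a) = (-3 + a*a)*(a + a) = (-3 + a²)*(2*a) = 2*a*(-3 + a²))
(x(s) + 307)² = (2*(-24)*(-3 + (-24)²) + 307)² = (2*(-24)*(-3 + 576) + 307)² = (2*(-24)*573 + 307)² = (-27504 + 307)² = (-27197)² = 739676809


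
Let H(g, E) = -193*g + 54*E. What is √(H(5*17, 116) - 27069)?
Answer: 61*I*√10 ≈ 192.9*I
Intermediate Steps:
√(H(5*17, 116) - 27069) = √((-965*17 + 54*116) - 27069) = √((-193*85 + 6264) - 27069) = √((-16405 + 6264) - 27069) = √(-10141 - 27069) = √(-37210) = 61*I*√10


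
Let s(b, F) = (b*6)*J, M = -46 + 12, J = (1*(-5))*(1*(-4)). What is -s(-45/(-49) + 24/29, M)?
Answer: -297720/1421 ≈ -209.51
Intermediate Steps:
J = 20 (J = -5*(-4) = 20)
M = -34
s(b, F) = 120*b (s(b, F) = (b*6)*20 = (6*b)*20 = 120*b)
-s(-45/(-49) + 24/29, M) = -120*(-45/(-49) + 24/29) = -120*(-45*(-1/49) + 24*(1/29)) = -120*(45/49 + 24/29) = -120*2481/1421 = -1*297720/1421 = -297720/1421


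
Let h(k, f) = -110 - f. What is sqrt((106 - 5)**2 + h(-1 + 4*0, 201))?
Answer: sqrt(9890) ≈ 99.448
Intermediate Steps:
sqrt((106 - 5)**2 + h(-1 + 4*0, 201)) = sqrt((106 - 5)**2 + (-110 - 1*201)) = sqrt(101**2 + (-110 - 201)) = sqrt(10201 - 311) = sqrt(9890)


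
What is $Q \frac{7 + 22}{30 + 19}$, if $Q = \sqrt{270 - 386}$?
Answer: $\frac{58 i \sqrt{29}}{49} \approx 6.3743 i$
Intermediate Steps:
$Q = 2 i \sqrt{29}$ ($Q = \sqrt{-116} = 2 i \sqrt{29} \approx 10.77 i$)
$Q \frac{7 + 22}{30 + 19} = 2 i \sqrt{29} \frac{7 + 22}{30 + 19} = 2 i \sqrt{29} \cdot \frac{29}{49} = \frac{58 i \sqrt{29}}{49}$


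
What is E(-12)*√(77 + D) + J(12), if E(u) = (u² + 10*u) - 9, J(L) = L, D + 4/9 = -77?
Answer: 12 + 10*I ≈ 12.0 + 10.0*I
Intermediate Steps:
D = -697/9 (D = -4/9 - 77 = -697/9 ≈ -77.444)
E(u) = -9 + u² + 10*u
E(-12)*√(77 + D) + J(12) = (-9 + (-12)² + 10*(-12))*√(77 - 697/9) + 12 = (-9 + 144 - 120)*√(-4/9) + 12 = 15*(2*I/3) + 12 = 10*I + 12 = 12 + 10*I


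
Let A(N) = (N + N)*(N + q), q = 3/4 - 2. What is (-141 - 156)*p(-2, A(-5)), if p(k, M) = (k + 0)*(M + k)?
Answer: 35937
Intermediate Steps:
q = -5/4 (q = 3*(¼) - 2 = ¾ - 2 = -5/4 ≈ -1.2500)
A(N) = 2*N*(-5/4 + N) (A(N) = (N + N)*(N - 5/4) = (2*N)*(-5/4 + N) = 2*N*(-5/4 + N))
p(k, M) = k*(M + k)
(-141 - 156)*p(-2, A(-5)) = (-141 - 156)*(-2*((½)*(-5)*(-5 + 4*(-5)) - 2)) = -(-594)*((½)*(-5)*(-5 - 20) - 2) = -(-594)*((½)*(-5)*(-25) - 2) = -(-594)*(125/2 - 2) = -(-594)*121/2 = -297*(-121) = 35937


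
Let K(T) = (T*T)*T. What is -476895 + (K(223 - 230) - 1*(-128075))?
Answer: -349163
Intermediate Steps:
K(T) = T³ (K(T) = T²*T = T³)
-476895 + (K(223 - 230) - 1*(-128075)) = -476895 + ((223 - 230)³ - 1*(-128075)) = -476895 + ((-7)³ + 128075) = -476895 + (-343 + 128075) = -476895 + 127732 = -349163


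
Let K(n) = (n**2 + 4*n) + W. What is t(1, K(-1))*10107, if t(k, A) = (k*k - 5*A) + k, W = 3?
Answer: 20214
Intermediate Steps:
K(n) = 3 + n**2 + 4*n (K(n) = (n**2 + 4*n) + 3 = 3 + n**2 + 4*n)
t(k, A) = k + k**2 - 5*A (t(k, A) = (k**2 - 5*A) + k = k + k**2 - 5*A)
t(1, K(-1))*10107 = (1 + 1**2 - 5*(3 + (-1)**2 + 4*(-1)))*10107 = (1 + 1 - 5*(3 + 1 - 4))*10107 = (1 + 1 - 5*0)*10107 = (1 + 1 + 0)*10107 = 2*10107 = 20214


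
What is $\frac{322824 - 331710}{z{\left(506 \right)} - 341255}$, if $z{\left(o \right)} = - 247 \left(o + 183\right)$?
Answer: $\frac{4443}{255719} \approx 0.017375$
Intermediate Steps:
$z{\left(o \right)} = -45201 - 247 o$ ($z{\left(o \right)} = - 247 \left(183 + o\right) = -45201 - 247 o$)
$\frac{322824 - 331710}{z{\left(506 \right)} - 341255} = \frac{322824 - 331710}{\left(-45201 - 124982\right) - 341255} = - \frac{8886}{\left(-45201 - 124982\right) - 341255} = - \frac{8886}{-170183 - 341255} = - \frac{8886}{-511438} = \left(-8886\right) \left(- \frac{1}{511438}\right) = \frac{4443}{255719}$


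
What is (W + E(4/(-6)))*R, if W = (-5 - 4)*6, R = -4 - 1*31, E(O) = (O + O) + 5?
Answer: 5285/3 ≈ 1761.7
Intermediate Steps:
E(O) = 5 + 2*O (E(O) = 2*O + 5 = 5 + 2*O)
R = -35 (R = -4 - 31 = -35)
W = -54 (W = -9*6 = -54)
(W + E(4/(-6)))*R = (-54 + (5 + 2*(4/(-6))))*(-35) = (-54 + (5 + 2*(4*(-⅙))))*(-35) = (-54 + (5 + 2*(-⅔)))*(-35) = (-54 + (5 - 4/3))*(-35) = (-54 + 11/3)*(-35) = -151/3*(-35) = 5285/3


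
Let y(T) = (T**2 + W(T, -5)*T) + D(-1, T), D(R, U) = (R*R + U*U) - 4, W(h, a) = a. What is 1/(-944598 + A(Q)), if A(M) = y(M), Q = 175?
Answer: -1/884226 ≈ -1.1309e-6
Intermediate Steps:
D(R, U) = -4 + R**2 + U**2 (D(R, U) = (R**2 + U**2) - 4 = -4 + R**2 + U**2)
y(T) = -3 - 5*T + 2*T**2 (y(T) = (T**2 - 5*T) + (-4 + (-1)**2 + T**2) = (T**2 - 5*T) + (-4 + 1 + T**2) = (T**2 - 5*T) + (-3 + T**2) = -3 - 5*T + 2*T**2)
A(M) = -3 - 5*M + 2*M**2
1/(-944598 + A(Q)) = 1/(-944598 + (-3 - 5*175 + 2*175**2)) = 1/(-944598 + (-3 - 875 + 2*30625)) = 1/(-944598 + (-3 - 875 + 61250)) = 1/(-944598 + 60372) = 1/(-884226) = -1/884226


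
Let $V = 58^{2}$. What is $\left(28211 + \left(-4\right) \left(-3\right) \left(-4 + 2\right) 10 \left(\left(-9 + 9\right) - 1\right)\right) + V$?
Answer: $31815$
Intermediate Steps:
$V = 3364$
$\left(28211 + \left(-4\right) \left(-3\right) \left(-4 + 2\right) 10 \left(\left(-9 + 9\right) - 1\right)\right) + V = \left(28211 + \left(-4\right) \left(-3\right) \left(-4 + 2\right) 10 \left(\left(-9 + 9\right) - 1\right)\right) + 3364 = \left(28211 + 12 \left(-2\right) 10 \left(0 - 1\right)\right) + 3364 = \left(28211 + \left(-24\right) 10 \left(-1\right)\right) + 3364 = \left(28211 - -240\right) + 3364 = \left(28211 + 240\right) + 3364 = 28451 + 3364 = 31815$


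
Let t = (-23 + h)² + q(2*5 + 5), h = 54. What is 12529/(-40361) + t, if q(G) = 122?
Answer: 43698434/40361 ≈ 1082.7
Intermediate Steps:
t = 1083 (t = (-23 + 54)² + 122 = 31² + 122 = 961 + 122 = 1083)
12529/(-40361) + t = 12529/(-40361) + 1083 = 12529*(-1/40361) + 1083 = -12529/40361 + 1083 = 43698434/40361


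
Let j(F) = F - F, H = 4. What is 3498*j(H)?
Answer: 0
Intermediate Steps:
j(F) = 0
3498*j(H) = 3498*0 = 0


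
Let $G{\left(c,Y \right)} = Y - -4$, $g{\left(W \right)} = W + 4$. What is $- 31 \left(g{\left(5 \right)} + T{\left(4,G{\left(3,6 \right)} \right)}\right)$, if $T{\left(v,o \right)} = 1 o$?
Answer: $-589$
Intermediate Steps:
$g{\left(W \right)} = 4 + W$
$G{\left(c,Y \right)} = 4 + Y$ ($G{\left(c,Y \right)} = Y + 4 = 4 + Y$)
$T{\left(v,o \right)} = o$
$- 31 \left(g{\left(5 \right)} + T{\left(4,G{\left(3,6 \right)} \right)}\right) = - 31 \left(\left(4 + 5\right) + \left(4 + 6\right)\right) = - 31 \left(9 + 10\right) = \left(-31\right) 19 = -589$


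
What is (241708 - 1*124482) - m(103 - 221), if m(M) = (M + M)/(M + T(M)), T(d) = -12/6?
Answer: 3516721/30 ≈ 1.1722e+5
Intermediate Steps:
T(d) = -2 (T(d) = -12*⅙ = -2)
m(M) = 2*M/(-2 + M) (m(M) = (M + M)/(M - 2) = (2*M)/(-2 + M) = 2*M/(-2 + M))
(241708 - 1*124482) - m(103 - 221) = (241708 - 1*124482) - 2*(103 - 221)/(-2 + (103 - 221)) = (241708 - 124482) - 2*(-118)/(-2 - 118) = 117226 - 2*(-118)/(-120) = 117226 - 2*(-118)*(-1)/120 = 117226 - 1*59/30 = 117226 - 59/30 = 3516721/30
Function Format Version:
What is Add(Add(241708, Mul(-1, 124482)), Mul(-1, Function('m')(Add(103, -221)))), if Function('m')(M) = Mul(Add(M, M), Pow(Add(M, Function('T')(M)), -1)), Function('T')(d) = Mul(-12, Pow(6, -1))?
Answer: Rational(3516721, 30) ≈ 1.1722e+5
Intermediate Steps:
Function('T')(d) = -2 (Function('T')(d) = Mul(-12, Rational(1, 6)) = -2)
Function('m')(M) = Mul(2, M, Pow(Add(-2, M), -1)) (Function('m')(M) = Mul(Add(M, M), Pow(Add(M, -2), -1)) = Mul(Mul(2, M), Pow(Add(-2, M), -1)) = Mul(2, M, Pow(Add(-2, M), -1)))
Add(Add(241708, Mul(-1, 124482)), Mul(-1, Function('m')(Add(103, -221)))) = Add(Add(241708, Mul(-1, 124482)), Mul(-1, Mul(2, Add(103, -221), Pow(Add(-2, Add(103, -221)), -1)))) = Add(Add(241708, -124482), Mul(-1, Mul(2, -118, Pow(Add(-2, -118), -1)))) = Add(117226, Mul(-1, Mul(2, -118, Pow(-120, -1)))) = Add(117226, Mul(-1, Mul(2, -118, Rational(-1, 120)))) = Add(117226, Mul(-1, Rational(59, 30))) = Add(117226, Rational(-59, 30)) = Rational(3516721, 30)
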